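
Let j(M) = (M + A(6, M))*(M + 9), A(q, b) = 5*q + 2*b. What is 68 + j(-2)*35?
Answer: 5948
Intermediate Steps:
A(q, b) = 2*b + 5*q
j(M) = (9 + M)*(30 + 3*M) (j(M) = (M + (2*M + 5*6))*(M + 9) = (M + (2*M + 30))*(9 + M) = (M + (30 + 2*M))*(9 + M) = (30 + 3*M)*(9 + M) = (9 + M)*(30 + 3*M))
68 + j(-2)*35 = 68 + (270 + 3*(-2)² + 57*(-2))*35 = 68 + (270 + 3*4 - 114)*35 = 68 + (270 + 12 - 114)*35 = 68 + 168*35 = 68 + 5880 = 5948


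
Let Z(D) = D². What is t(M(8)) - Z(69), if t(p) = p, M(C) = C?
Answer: -4753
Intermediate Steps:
t(M(8)) - Z(69) = 8 - 1*69² = 8 - 1*4761 = 8 - 4761 = -4753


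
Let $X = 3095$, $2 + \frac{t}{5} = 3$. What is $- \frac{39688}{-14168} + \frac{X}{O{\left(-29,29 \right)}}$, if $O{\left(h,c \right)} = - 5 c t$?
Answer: $- \frac{34264}{23345} \approx -1.4677$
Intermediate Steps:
$t = 5$ ($t = -10 + 5 \cdot 3 = -10 + 15 = 5$)
$O{\left(h,c \right)} = - 25 c$ ($O{\left(h,c \right)} = - 5 c 5 = - 25 c$)
$- \frac{39688}{-14168} + \frac{X}{O{\left(-29,29 \right)}} = - \frac{39688}{-14168} + \frac{3095}{\left(-25\right) 29} = \left(-39688\right) \left(- \frac{1}{14168}\right) + \frac{3095}{-725} = \frac{451}{161} + 3095 \left(- \frac{1}{725}\right) = \frac{451}{161} - \frac{619}{145} = - \frac{34264}{23345}$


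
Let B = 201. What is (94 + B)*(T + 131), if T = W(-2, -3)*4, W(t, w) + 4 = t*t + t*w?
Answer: 45725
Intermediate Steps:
W(t, w) = -4 + t² + t*w (W(t, w) = -4 + (t*t + t*w) = -4 + (t² + t*w) = -4 + t² + t*w)
T = 24 (T = (-4 + (-2)² - 2*(-3))*4 = (-4 + 4 + 6)*4 = 6*4 = 24)
(94 + B)*(T + 131) = (94 + 201)*(24 + 131) = 295*155 = 45725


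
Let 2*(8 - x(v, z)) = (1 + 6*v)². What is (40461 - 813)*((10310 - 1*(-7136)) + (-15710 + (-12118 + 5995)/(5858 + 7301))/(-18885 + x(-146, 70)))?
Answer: 2437475358474349312/3523888087 ≈ 6.9170e+8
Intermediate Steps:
x(v, z) = 8 - (1 + 6*v)²/2
(40461 - 813)*((10310 - 1*(-7136)) + (-15710 + (-12118 + 5995)/(5858 + 7301))/(-18885 + x(-146, 70))) = (40461 - 813)*((10310 - 1*(-7136)) + (-15710 + (-12118 + 5995)/(5858 + 7301))/(-18885 + (8 - (1 + 6*(-146))²/2))) = 39648*((10310 + 7136) + (-15710 - 6123/13159)/(-18885 + (8 - (1 - 876)²/2))) = 39648*(17446 + (-15710 - 6123*1/13159)/(-18885 + (8 - ½*(-875)²))) = 39648*(17446 + (-15710 - 6123/13159)/(-18885 + (8 - ½*765625))) = 39648*(17446 - 206734013/(13159*(-18885 + (8 - 765625/2)))) = 39648*(17446 - 206734013/(13159*(-18885 - 765609/2))) = 39648*(17446 - 206734013/(13159*(-803379/2))) = 39648*(17446 - 206734013/13159*(-2/803379)) = 39648*(17446 + 413468026/10571664261) = 39648*(184433668165432/10571664261) = 2437475358474349312/3523888087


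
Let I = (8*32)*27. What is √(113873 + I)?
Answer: 7*√2465 ≈ 347.54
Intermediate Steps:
I = 6912 (I = 256*27 = 6912)
√(113873 + I) = √(113873 + 6912) = √120785 = 7*√2465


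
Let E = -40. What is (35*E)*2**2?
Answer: -5600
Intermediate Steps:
(35*E)*2**2 = (35*(-40))*2**2 = -1400*4 = -5600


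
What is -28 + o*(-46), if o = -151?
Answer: 6918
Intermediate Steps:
-28 + o*(-46) = -28 - 151*(-46) = -28 + 6946 = 6918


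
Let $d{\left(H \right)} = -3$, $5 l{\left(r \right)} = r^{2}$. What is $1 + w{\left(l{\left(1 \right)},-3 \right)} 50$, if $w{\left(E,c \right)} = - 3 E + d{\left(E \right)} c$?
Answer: $421$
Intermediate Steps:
$l{\left(r \right)} = \frac{r^{2}}{5}$
$w{\left(E,c \right)} = - 3 E - 3 c$
$1 + w{\left(l{\left(1 \right)},-3 \right)} 50 = 1 + \left(- 3 \frac{1^{2}}{5} - -9\right) 50 = 1 + \left(- 3 \cdot \frac{1}{5} \cdot 1 + 9\right) 50 = 1 + \left(\left(-3\right) \frac{1}{5} + 9\right) 50 = 1 + \left(- \frac{3}{5} + 9\right) 50 = 1 + \frac{42}{5} \cdot 50 = 1 + 420 = 421$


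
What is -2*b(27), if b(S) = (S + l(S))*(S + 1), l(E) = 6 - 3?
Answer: -1680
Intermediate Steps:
l(E) = 3
b(S) = (1 + S)*(3 + S) (b(S) = (S + 3)*(S + 1) = (3 + S)*(1 + S) = (1 + S)*(3 + S))
-2*b(27) = -2*(3 + 27² + 4*27) = -2*(3 + 729 + 108) = -2*840 = -1680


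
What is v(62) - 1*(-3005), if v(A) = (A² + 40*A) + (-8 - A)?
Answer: 9259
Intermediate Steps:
v(A) = -8 + A² + 39*A
v(62) - 1*(-3005) = (-8 + 62² + 39*62) - 1*(-3005) = (-8 + 3844 + 2418) + 3005 = 6254 + 3005 = 9259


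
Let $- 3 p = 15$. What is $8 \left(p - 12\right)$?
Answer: $-136$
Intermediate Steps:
$p = -5$ ($p = \left(- \frac{1}{3}\right) 15 = -5$)
$8 \left(p - 12\right) = 8 \left(-5 - 12\right) = 8 \left(-17\right) = -136$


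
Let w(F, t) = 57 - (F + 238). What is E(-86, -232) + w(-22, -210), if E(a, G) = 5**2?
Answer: -134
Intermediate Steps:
E(a, G) = 25
w(F, t) = -181 - F (w(F, t) = 57 - (238 + F) = 57 + (-238 - F) = -181 - F)
E(-86, -232) + w(-22, -210) = 25 + (-181 - 1*(-22)) = 25 + (-181 + 22) = 25 - 159 = -134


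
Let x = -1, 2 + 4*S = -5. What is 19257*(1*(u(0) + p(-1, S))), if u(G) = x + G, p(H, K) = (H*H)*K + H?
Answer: -288855/4 ≈ -72214.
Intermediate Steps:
S = -7/4 (S = -½ + (¼)*(-5) = -½ - 5/4 = -7/4 ≈ -1.7500)
p(H, K) = H + K*H² (p(H, K) = H²*K + H = K*H² + H = H + K*H²)
u(G) = -1 + G
19257*(1*(u(0) + p(-1, S))) = 19257*(1*((-1 + 0) - (1 - 1*(-7/4)))) = 19257*(1*(-1 - (1 + 7/4))) = 19257*(1*(-1 - 1*11/4)) = 19257*(1*(-1 - 11/4)) = 19257*(1*(-15/4)) = 19257*(-15/4) = -288855/4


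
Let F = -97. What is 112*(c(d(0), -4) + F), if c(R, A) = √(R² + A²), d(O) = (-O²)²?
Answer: -10416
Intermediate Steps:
d(O) = O⁴
c(R, A) = √(A² + R²)
112*(c(d(0), -4) + F) = 112*(√((-4)² + (0⁴)²) - 97) = 112*(√(16 + 0²) - 97) = 112*(√(16 + 0) - 97) = 112*(√16 - 97) = 112*(4 - 97) = 112*(-93) = -10416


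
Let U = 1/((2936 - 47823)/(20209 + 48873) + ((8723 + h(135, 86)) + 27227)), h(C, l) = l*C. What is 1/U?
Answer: 3285495033/69082 ≈ 47559.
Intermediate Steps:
h(C, l) = C*l
U = 69082/3285495033 (U = 1/((2936 - 47823)/(20209 + 48873) + ((8723 + 135*86) + 27227)) = 1/(-44887/69082 + ((8723 + 11610) + 27227)) = 1/(-44887*1/69082 + (20333 + 27227)) = 1/(-44887/69082 + 47560) = 1/(3285495033/69082) = 69082/3285495033 ≈ 2.1026e-5)
1/U = 1/(69082/3285495033) = 3285495033/69082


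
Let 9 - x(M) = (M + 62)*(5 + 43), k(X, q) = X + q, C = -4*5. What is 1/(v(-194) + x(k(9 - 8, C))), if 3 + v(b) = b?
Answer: -1/2252 ≈ -0.00044405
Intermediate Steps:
C = -20
x(M) = -2967 - 48*M (x(M) = 9 - (M + 62)*(5 + 43) = 9 - (62 + M)*48 = 9 - (2976 + 48*M) = 9 + (-2976 - 48*M) = -2967 - 48*M)
v(b) = -3 + b
1/(v(-194) + x(k(9 - 8, C))) = 1/((-3 - 194) + (-2967 - 48*((9 - 8) - 20))) = 1/(-197 + (-2967 - 48*(1 - 20))) = 1/(-197 + (-2967 - 48*(-19))) = 1/(-197 + (-2967 + 912)) = 1/(-197 - 2055) = 1/(-2252) = -1/2252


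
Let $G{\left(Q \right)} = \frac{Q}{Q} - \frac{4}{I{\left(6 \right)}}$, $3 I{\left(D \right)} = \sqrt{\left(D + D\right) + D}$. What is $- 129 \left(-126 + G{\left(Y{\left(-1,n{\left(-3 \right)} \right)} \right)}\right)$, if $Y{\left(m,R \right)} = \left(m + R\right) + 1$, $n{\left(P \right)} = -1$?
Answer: $16125 + 258 \sqrt{2} \approx 16490.0$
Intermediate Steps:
$Y{\left(m,R \right)} = 1 + R + m$ ($Y{\left(m,R \right)} = \left(R + m\right) + 1 = 1 + R + m$)
$I{\left(D \right)} = \frac{\sqrt{3} \sqrt{D}}{3}$ ($I{\left(D \right)} = \frac{\sqrt{\left(D + D\right) + D}}{3} = \frac{\sqrt{2 D + D}}{3} = \frac{\sqrt{3 D}}{3} = \frac{\sqrt{3} \sqrt{D}}{3}$)
$G{\left(Q \right)} = 1 - 2 \sqrt{2}$ ($G{\left(Q \right)} = \frac{Q}{Q} - \frac{4}{\frac{1}{3} \sqrt{3} \sqrt{6}} = 1 - \frac{4}{\sqrt{2}} = 1 - 4 \frac{\sqrt{2}}{2} = 1 - 2 \sqrt{2}$)
$- 129 \left(-126 + G{\left(Y{\left(-1,n{\left(-3 \right)} \right)} \right)}\right) = - 129 \left(-126 + \left(1 - 2 \sqrt{2}\right)\right) = - 129 \left(-125 - 2 \sqrt{2}\right) = 16125 + 258 \sqrt{2}$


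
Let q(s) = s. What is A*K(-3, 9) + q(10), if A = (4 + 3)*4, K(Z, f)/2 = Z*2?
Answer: -326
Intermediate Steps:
K(Z, f) = 4*Z (K(Z, f) = 2*(Z*2) = 2*(2*Z) = 4*Z)
A = 28 (A = 7*4 = 28)
A*K(-3, 9) + q(10) = 28*(4*(-3)) + 10 = 28*(-12) + 10 = -336 + 10 = -326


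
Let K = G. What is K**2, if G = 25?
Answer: 625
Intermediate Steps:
K = 25
K**2 = 25**2 = 625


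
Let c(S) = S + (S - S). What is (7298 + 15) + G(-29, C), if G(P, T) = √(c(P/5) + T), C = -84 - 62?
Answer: 7313 + I*√3795/5 ≈ 7313.0 + 12.321*I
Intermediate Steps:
c(S) = S (c(S) = S + 0 = S)
C = -146
G(P, T) = √(T + P/5) (G(P, T) = √(P/5 + T) = √(T + P/5))
(7298 + 15) + G(-29, C) = (7298 + 15) + √(5*(-29) + 25*(-146))/5 = 7313 + √(-145 - 3650)/5 = 7313 + √(-3795)/5 = 7313 + (I*√3795)/5 = 7313 + I*√3795/5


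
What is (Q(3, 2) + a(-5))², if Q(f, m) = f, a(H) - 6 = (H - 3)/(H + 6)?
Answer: 1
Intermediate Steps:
a(H) = 6 + (-3 + H)/(6 + H) (a(H) = 6 + (H - 3)/(H + 6) = 6 + (-3 + H)/(6 + H))
(Q(3, 2) + a(-5))² = (3 + (33 + 7*(-5))/(6 - 5))² = (3 + (33 - 35)/1)² = (3 + 1*(-2))² = (3 - 2)² = 1² = 1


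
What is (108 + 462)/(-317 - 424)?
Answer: -10/13 ≈ -0.76923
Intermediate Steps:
(108 + 462)/(-317 - 424) = 570/(-741) = 570*(-1/741) = -10/13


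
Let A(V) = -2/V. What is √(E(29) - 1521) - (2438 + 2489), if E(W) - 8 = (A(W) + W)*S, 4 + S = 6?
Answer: -4927 + I*√1223771/29 ≈ -4927.0 + 38.146*I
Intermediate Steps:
S = 2 (S = -4 + 6 = 2)
E(W) = 8 - 4/W + 2*W (E(W) = 8 + (-2/W + W)*2 = 8 + (W - 2/W)*2 = 8 + (-4/W + 2*W) = 8 - 4/W + 2*W)
√(E(29) - 1521) - (2438 + 2489) = √((8 - 4/29 + 2*29) - 1521) - (2438 + 2489) = √((8 - 4*1/29 + 58) - 1521) - 1*4927 = √((8 - 4/29 + 58) - 1521) - 4927 = √(1910/29 - 1521) - 4927 = √(-42199/29) - 4927 = I*√1223771/29 - 4927 = -4927 + I*√1223771/29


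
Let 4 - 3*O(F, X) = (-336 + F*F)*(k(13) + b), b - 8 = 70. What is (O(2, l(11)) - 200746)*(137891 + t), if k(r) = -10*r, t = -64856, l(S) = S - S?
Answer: -15081678810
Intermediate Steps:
b = 78 (b = 8 + 70 = 78)
l(S) = 0
O(F, X) = -17468/3 + 52*F²/3 (O(F, X) = 4/3 - (-336 + F*F)*(-10*13 + 78)/3 = 4/3 - (-336 + F²)*(-130 + 78)/3 = 4/3 - (-336 + F²)*(-52)/3 = 4/3 - (17472 - 52*F²)/3 = 4/3 + (-5824 + 52*F²/3) = -17468/3 + 52*F²/3)
(O(2, l(11)) - 200746)*(137891 + t) = ((-17468/3 + (52/3)*2²) - 200746)*(137891 - 64856) = ((-17468/3 + (52/3)*4) - 200746)*73035 = ((-17468/3 + 208/3) - 200746)*73035 = (-17260/3 - 200746)*73035 = -619498/3*73035 = -15081678810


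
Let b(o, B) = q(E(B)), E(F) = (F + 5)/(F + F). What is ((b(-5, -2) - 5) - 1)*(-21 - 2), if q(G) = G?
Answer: 621/4 ≈ 155.25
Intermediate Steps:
E(F) = (5 + F)/(2*F) (E(F) = (5 + F)/((2*F)) = (5 + F)*(1/(2*F)) = (5 + F)/(2*F))
b(o, B) = (5 + B)/(2*B)
((b(-5, -2) - 5) - 1)*(-21 - 2) = (((½)*(5 - 2)/(-2) - 5) - 1)*(-21 - 2) = (((½)*(-½)*3 - 5) - 1)*(-23) = ((-¾ - 5) - 1)*(-23) = (-23/4 - 1)*(-23) = -27/4*(-23) = 621/4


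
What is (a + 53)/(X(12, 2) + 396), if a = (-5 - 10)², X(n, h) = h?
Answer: 139/199 ≈ 0.69849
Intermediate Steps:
a = 225 (a = (-15)² = 225)
(a + 53)/(X(12, 2) + 396) = (225 + 53)/(2 + 396) = 278/398 = 278*(1/398) = 139/199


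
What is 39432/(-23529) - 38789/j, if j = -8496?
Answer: 6211313/2149488 ≈ 2.8897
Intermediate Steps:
39432/(-23529) - 38789/j = 39432/(-23529) - 38789/(-8496) = 39432*(-1/23529) - 38789*(-1/8496) = -424/253 + 38789/8496 = 6211313/2149488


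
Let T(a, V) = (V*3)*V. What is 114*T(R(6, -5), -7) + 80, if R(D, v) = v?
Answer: 16838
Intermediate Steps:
T(a, V) = 3*V² (T(a, V) = (3*V)*V = 3*V²)
114*T(R(6, -5), -7) + 80 = 114*(3*(-7)²) + 80 = 114*(3*49) + 80 = 114*147 + 80 = 16758 + 80 = 16838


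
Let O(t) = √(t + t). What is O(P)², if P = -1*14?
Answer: -28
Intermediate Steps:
P = -14
O(t) = √2*√t (O(t) = √(2*t) = √2*√t)
O(P)² = (√2*√(-14))² = (√2*(I*√14))² = (2*I*√7)² = -28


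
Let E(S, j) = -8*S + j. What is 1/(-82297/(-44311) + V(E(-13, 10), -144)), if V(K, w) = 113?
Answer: 44311/5089440 ≈ 0.0087065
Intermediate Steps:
E(S, j) = j - 8*S
1/(-82297/(-44311) + V(E(-13, 10), -144)) = 1/(-82297/(-44311) + 113) = 1/(-82297*(-1/44311) + 113) = 1/(82297/44311 + 113) = 1/(5089440/44311) = 44311/5089440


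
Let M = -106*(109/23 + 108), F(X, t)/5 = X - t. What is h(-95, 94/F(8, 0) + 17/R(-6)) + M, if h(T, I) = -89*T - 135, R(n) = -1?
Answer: -83498/23 ≈ -3630.3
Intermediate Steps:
F(X, t) = -5*t + 5*X (F(X, t) = 5*(X - t) = -5*t + 5*X)
h(T, I) = -135 - 89*T
M = -274858/23 (M = -106*(109*(1/23) + 108) = -106*(109/23 + 108) = -106*2593/23 = -274858/23 ≈ -11950.)
h(-95, 94/F(8, 0) + 17/R(-6)) + M = (-135 - 89*(-95)) - 274858/23 = (-135 + 8455) - 274858/23 = 8320 - 274858/23 = -83498/23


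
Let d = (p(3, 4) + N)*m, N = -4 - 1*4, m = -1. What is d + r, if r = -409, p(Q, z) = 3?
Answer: -404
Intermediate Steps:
N = -8 (N = -4 - 4 = -8)
d = 5 (d = (3 - 8)*(-1) = -5*(-1) = 5)
d + r = 5 - 409 = -404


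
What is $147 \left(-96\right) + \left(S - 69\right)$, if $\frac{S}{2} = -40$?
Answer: $-14261$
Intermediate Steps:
$S = -80$ ($S = 2 \left(-40\right) = -80$)
$147 \left(-96\right) + \left(S - 69\right) = 147 \left(-96\right) - 149 = -14112 - 149 = -14261$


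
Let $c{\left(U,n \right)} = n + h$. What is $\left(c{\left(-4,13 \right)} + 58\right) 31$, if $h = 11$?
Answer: $2542$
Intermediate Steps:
$c{\left(U,n \right)} = 11 + n$ ($c{\left(U,n \right)} = n + 11 = 11 + n$)
$\left(c{\left(-4,13 \right)} + 58\right) 31 = \left(\left(11 + 13\right) + 58\right) 31 = \left(24 + 58\right) 31 = 82 \cdot 31 = 2542$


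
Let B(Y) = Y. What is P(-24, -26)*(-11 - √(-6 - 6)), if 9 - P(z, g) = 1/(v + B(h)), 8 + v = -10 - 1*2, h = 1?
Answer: -1892/19 - 344*I*√3/19 ≈ -99.579 - 31.359*I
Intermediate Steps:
v = -20 (v = -8 + (-10 - 1*2) = -8 + (-10 - 2) = -8 - 12 = -20)
P(z, g) = 172/19 (P(z, g) = 9 - 1/(-20 + 1) = 9 - 1/(-19) = 9 - 1*(-1/19) = 9 + 1/19 = 172/19)
P(-24, -26)*(-11 - √(-6 - 6)) = 172*(-11 - √(-6 - 6))/19 = 172*(-11 - √(-12))/19 = 172*(-11 - 2*I*√3)/19 = -1892/19 - 344*I*√3/19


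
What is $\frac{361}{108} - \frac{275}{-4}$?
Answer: $\frac{3893}{54} \approx 72.093$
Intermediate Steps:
$\frac{361}{108} - \frac{275}{-4} = 361 \cdot \frac{1}{108} - - \frac{275}{4} = \frac{361}{108} + \frac{275}{4} = \frac{3893}{54}$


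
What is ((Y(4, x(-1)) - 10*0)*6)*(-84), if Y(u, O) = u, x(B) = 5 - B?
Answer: -2016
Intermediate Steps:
((Y(4, x(-1)) - 10*0)*6)*(-84) = ((4 - 10*0)*6)*(-84) = ((4 - 1*0)*6)*(-84) = ((4 + 0)*6)*(-84) = (4*6)*(-84) = 24*(-84) = -2016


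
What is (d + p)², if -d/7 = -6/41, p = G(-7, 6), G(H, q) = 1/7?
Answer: 112225/82369 ≈ 1.3625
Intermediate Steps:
G(H, q) = ⅐
p = ⅐ ≈ 0.14286
d = 42/41 (d = -(-42)/41 = -7*(-6/41) = 42/41 ≈ 1.0244)
(d + p)² = (42/41 + ⅐)² = (335/287)² = 112225/82369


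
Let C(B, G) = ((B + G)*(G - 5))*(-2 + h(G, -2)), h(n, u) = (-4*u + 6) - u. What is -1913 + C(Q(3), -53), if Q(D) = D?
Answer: 38687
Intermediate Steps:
h(n, u) = 6 - 5*u (h(n, u) = (6 - 4*u) - u = 6 - 5*u)
C(B, G) = 14*(-5 + G)*(B + G) (C(B, G) = ((B + G)*(G - 5))*(-2 + (6 - 5*(-2))) = ((B + G)*(-5 + G))*(-2 + (6 + 10)) = ((-5 + G)*(B + G))*(-2 + 16) = ((-5 + G)*(B + G))*14 = 14*(-5 + G)*(B + G))
-1913 + C(Q(3), -53) = -1913 + (-70*3 - 70*(-53) + 14*(-53)² + 14*3*(-53)) = -1913 + (-210 + 3710 + 14*2809 - 2226) = -1913 + (-210 + 3710 + 39326 - 2226) = -1913 + 40600 = 38687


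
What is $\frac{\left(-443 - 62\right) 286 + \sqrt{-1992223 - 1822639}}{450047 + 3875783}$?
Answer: $- \frac{143}{4283} + \frac{i \sqrt{3814862}}{4325830} \approx -0.033388 + 0.00045151 i$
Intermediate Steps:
$\frac{\left(-443 - 62\right) 286 + \sqrt{-1992223 - 1822639}}{450047 + 3875783} = \frac{\left(-505\right) 286 + \sqrt{-3814862}}{4325830} = \left(-144430 + i \sqrt{3814862}\right) \frac{1}{4325830} = - \frac{143}{4283} + \frac{i \sqrt{3814862}}{4325830}$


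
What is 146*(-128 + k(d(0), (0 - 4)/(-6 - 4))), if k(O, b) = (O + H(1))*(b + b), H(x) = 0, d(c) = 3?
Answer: -91688/5 ≈ -18338.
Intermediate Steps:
k(O, b) = 2*O*b (k(O, b) = (O + 0)*(b + b) = O*(2*b) = 2*O*b)
146*(-128 + k(d(0), (0 - 4)/(-6 - 4))) = 146*(-128 + 2*3*((0 - 4)/(-6 - 4))) = 146*(-128 + 2*3*(-4/(-10))) = 146*(-128 + 2*3*(-4*(-⅒))) = 146*(-128 + 2*3*(⅖)) = 146*(-128 + 12/5) = 146*(-628/5) = -91688/5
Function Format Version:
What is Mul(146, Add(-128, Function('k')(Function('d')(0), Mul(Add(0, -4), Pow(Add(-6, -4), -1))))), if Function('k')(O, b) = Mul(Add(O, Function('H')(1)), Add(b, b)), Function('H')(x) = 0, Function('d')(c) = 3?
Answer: Rational(-91688, 5) ≈ -18338.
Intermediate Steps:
Function('k')(O, b) = Mul(2, O, b) (Function('k')(O, b) = Mul(Add(O, 0), Add(b, b)) = Mul(O, Mul(2, b)) = Mul(2, O, b))
Mul(146, Add(-128, Function('k')(Function('d')(0), Mul(Add(0, -4), Pow(Add(-6, -4), -1))))) = Mul(146, Add(-128, Mul(2, 3, Mul(Add(0, -4), Pow(Add(-6, -4), -1))))) = Mul(146, Add(-128, Mul(2, 3, Mul(-4, Pow(-10, -1))))) = Mul(146, Add(-128, Mul(2, 3, Mul(-4, Rational(-1, 10))))) = Mul(146, Add(-128, Mul(2, 3, Rational(2, 5)))) = Mul(146, Add(-128, Rational(12, 5))) = Mul(146, Rational(-628, 5)) = Rational(-91688, 5)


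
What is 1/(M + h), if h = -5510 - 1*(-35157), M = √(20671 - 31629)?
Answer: 29647/878955567 - I*√10958/878955567 ≈ 3.373e-5 - 1.191e-7*I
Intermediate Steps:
M = I*√10958 (M = √(-10958) = I*√10958 ≈ 104.68*I)
h = 29647 (h = -5510 + 35157 = 29647)
1/(M + h) = 1/(I*√10958 + 29647) = 1/(29647 + I*√10958)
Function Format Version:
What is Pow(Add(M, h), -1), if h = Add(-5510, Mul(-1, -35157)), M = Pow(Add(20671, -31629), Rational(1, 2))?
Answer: Add(Rational(29647, 878955567), Mul(Rational(-1, 878955567), I, Pow(10958, Rational(1, 2)))) ≈ Add(3.3730e-5, Mul(-1.1910e-7, I))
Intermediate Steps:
M = Mul(I, Pow(10958, Rational(1, 2))) (M = Pow(-10958, Rational(1, 2)) = Mul(I, Pow(10958, Rational(1, 2))) ≈ Mul(104.68, I))
h = 29647 (h = Add(-5510, 35157) = 29647)
Pow(Add(M, h), -1) = Pow(Add(Mul(I, Pow(10958, Rational(1, 2))), 29647), -1) = Pow(Add(29647, Mul(I, Pow(10958, Rational(1, 2)))), -1)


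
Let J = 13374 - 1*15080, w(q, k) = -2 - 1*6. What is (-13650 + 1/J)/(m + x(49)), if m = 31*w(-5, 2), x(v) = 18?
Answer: 23286901/392380 ≈ 59.348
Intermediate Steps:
w(q, k) = -8 (w(q, k) = -2 - 6 = -8)
m = -248 (m = 31*(-8) = -248)
J = -1706 (J = 13374 - 15080 = -1706)
(-13650 + 1/J)/(m + x(49)) = (-13650 + 1/(-1706))/(-248 + 18) = (-13650 - 1/1706)/(-230) = -23286901/1706*(-1/230) = 23286901/392380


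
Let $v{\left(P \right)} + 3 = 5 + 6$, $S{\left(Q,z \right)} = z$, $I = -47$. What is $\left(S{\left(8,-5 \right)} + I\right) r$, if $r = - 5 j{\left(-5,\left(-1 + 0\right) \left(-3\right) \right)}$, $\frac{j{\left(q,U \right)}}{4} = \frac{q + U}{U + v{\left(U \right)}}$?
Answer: $- \frac{2080}{11} \approx -189.09$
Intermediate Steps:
$v{\left(P \right)} = 8$ ($v{\left(P \right)} = -3 + \left(5 + 6\right) = -3 + 11 = 8$)
$j{\left(q,U \right)} = \frac{4 \left(U + q\right)}{8 + U}$ ($j{\left(q,U \right)} = 4 \frac{q + U}{U + 8} = 4 \frac{U + q}{8 + U} = \frac{4 \left(U + q\right)}{8 + U}$)
$r = \frac{40}{11}$ ($r = - 5 \frac{4 \left(\left(-1 + 0\right) \left(-3\right) - 5\right)}{8 + \left(-1 + 0\right) \left(-3\right)} = - 5 \frac{4 \left(\left(-1\right) \left(-3\right) - 5\right)}{8 - -3} = - 5 \frac{4 \left(3 - 5\right)}{8 + 3} = - 5 \cdot 4 \cdot \frac{1}{11} \left(-2\right) = \left(-5\right) \left(- \frac{8}{11}\right) = \frac{40}{11} \approx 3.6364$)
$\left(S{\left(8,-5 \right)} + I\right) r = \left(-5 - 47\right) \frac{40}{11} = \left(-52\right) \frac{40}{11} = - \frac{2080}{11}$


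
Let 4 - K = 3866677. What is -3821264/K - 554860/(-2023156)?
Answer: 2469118842491/1955720669997 ≈ 1.2625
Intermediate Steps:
K = -3866673 (K = 4 - 1*3866677 = 4 - 3866677 = -3866673)
-3821264/K - 554860/(-2023156) = -3821264/(-3866673) - 554860/(-2023156) = -3821264*(-1/3866673) - 554860*(-1/2023156) = 3821264/3866673 + 138715/505789 = 2469118842491/1955720669997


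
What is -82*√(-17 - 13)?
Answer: -82*I*√30 ≈ -449.13*I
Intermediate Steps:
-82*√(-17 - 13) = -82*I*√30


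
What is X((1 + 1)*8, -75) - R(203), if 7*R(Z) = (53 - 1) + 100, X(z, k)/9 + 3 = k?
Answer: -5066/7 ≈ -723.71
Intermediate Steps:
X(z, k) = -27 + 9*k
R(Z) = 152/7 (R(Z) = ((53 - 1) + 100)/7 = (52 + 100)/7 = (1/7)*152 = 152/7)
X((1 + 1)*8, -75) - R(203) = (-27 + 9*(-75)) - 1*152/7 = (-27 - 675) - 152/7 = -702 - 152/7 = -5066/7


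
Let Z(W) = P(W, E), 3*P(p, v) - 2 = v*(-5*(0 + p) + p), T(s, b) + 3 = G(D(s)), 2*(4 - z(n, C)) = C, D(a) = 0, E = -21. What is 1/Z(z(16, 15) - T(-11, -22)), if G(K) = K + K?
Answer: -3/40 ≈ -0.075000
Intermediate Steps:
G(K) = 2*K
z(n, C) = 4 - C/2
T(s, b) = -3 (T(s, b) = -3 + 2*0 = -3 + 0 = -3)
P(p, v) = 2/3 - 4*p*v/3 (P(p, v) = 2/3 + (v*(-5*(0 + p) + p))/3 = 2/3 + (v*(-5*p + p))/3 = 2/3 + (v*(-4*p))/3 = 2/3 + (-4*p*v)/3 = 2/3 - 4*p*v/3)
Z(W) = 2/3 + 28*W (Z(W) = 2/3 - 4/3*W*(-21) = 2/3 + 28*W)
1/Z(z(16, 15) - T(-11, -22)) = 1/(2/3 + 28*((4 - 1/2*15) - 1*(-3))) = 1/(2/3 + 28*((4 - 15/2) + 3)) = 1/(2/3 + 28*(-7/2 + 3)) = 1/(2/3 + 28*(-1/2)) = 1/(2/3 - 14) = 1/(-40/3) = -3/40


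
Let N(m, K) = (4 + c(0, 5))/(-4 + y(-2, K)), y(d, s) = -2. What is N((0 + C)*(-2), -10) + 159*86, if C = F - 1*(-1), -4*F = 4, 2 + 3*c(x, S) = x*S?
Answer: 123061/9 ≈ 13673.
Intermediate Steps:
c(x, S) = -⅔ + S*x/3 (c(x, S) = -⅔ + (x*S)/3 = -⅔ + (S*x)/3 = -⅔ + S*x/3)
F = -1 (F = -¼*4 = -1)
C = 0 (C = -1 - 1*(-1) = -1 + 1 = 0)
N(m, K) = -5/9 (N(m, K) = (4 + (-⅔ + (⅓)*5*0))/(-4 - 2) = (4 + (-⅔ + 0))/(-6) = (4 - ⅔)*(-⅙) = (10/3)*(-⅙) = -5/9)
N((0 + C)*(-2), -10) + 159*86 = -5/9 + 159*86 = -5/9 + 13674 = 123061/9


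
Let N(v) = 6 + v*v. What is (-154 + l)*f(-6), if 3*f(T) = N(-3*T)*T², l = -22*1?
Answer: -696960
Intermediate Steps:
N(v) = 6 + v²
l = -22
f(T) = T²*(6 + 9*T²)/3 (f(T) = ((6 + (-3*T)²)*T²)/3 = ((6 + 9*T²)*T²)/3 = (T²*(6 + 9*T²))/3 = T²*(6 + 9*T²)/3)
(-154 + l)*f(-6) = (-154 - 22)*((-6)²*(2 + 3*(-6)²)) = -6336*(2 + 3*36) = -6336*(2 + 108) = -6336*110 = -176*3960 = -696960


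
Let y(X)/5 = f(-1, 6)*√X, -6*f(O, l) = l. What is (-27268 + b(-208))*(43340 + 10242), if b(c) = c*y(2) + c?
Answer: -1472219032 + 55725280*√2 ≈ -1.3934e+9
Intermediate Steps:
f(O, l) = -l/6
y(X) = -5*√X (y(X) = 5*((-⅙*6)*√X) = 5*(-√X) = -5*√X)
b(c) = c - 5*c*√2 (b(c) = c*(-5*√2) + c = -5*c*√2 + c = c - 5*c*√2)
(-27268 + b(-208))*(43340 + 10242) = (-27268 - 208*(1 - 5*√2))*(43340 + 10242) = (-27268 + (-208 + 1040*√2))*53582 = (-27476 + 1040*√2)*53582 = -1472219032 + 55725280*√2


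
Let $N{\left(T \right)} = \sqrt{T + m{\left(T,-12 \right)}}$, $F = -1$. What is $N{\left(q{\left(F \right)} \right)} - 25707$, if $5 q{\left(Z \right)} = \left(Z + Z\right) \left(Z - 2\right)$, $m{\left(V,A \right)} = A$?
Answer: $-25707 + \frac{3 i \sqrt{30}}{5} \approx -25707.0 + 3.2863 i$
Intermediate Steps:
$q{\left(Z \right)} = \frac{2 Z \left(-2 + Z\right)}{5}$ ($q{\left(Z \right)} = \frac{\left(Z + Z\right) \left(Z - 2\right)}{5} = \frac{2 Z \left(-2 + Z\right)}{5}$)
$N{\left(T \right)} = \sqrt{-12 + T}$ ($N{\left(T \right)} = \sqrt{T - 12} = \sqrt{-12 + T}$)
$N{\left(q{\left(F \right)} \right)} - 25707 = \sqrt{-12 + \frac{2}{5} \left(-1\right) \left(-2 - 1\right)} - 25707 = \sqrt{-12 + \frac{2}{5} \left(-1\right) \left(-3\right)} - 25707 = \sqrt{-12 + \frac{6}{5}} - 25707 = \sqrt{- \frac{54}{5}} - 25707 = \frac{3 i \sqrt{30}}{5} - 25707 = -25707 + \frac{3 i \sqrt{30}}{5}$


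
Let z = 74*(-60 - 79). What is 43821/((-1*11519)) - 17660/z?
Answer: -123658633/59242217 ≈ -2.0873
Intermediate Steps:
z = -10286 (z = 74*(-139) = -10286)
43821/((-1*11519)) - 17660/z = 43821/((-1*11519)) - 17660/(-10286) = 43821/(-11519) - 17660*(-1/10286) = 43821*(-1/11519) + 8830/5143 = -43821/11519 + 8830/5143 = -123658633/59242217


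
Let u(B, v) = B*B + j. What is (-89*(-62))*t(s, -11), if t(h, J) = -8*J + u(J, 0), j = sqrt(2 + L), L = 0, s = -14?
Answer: 1153262 + 5518*sqrt(2) ≈ 1.1611e+6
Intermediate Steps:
j = sqrt(2) (j = sqrt(2 + 0) = sqrt(2) ≈ 1.4142)
u(B, v) = sqrt(2) + B**2 (u(B, v) = B*B + sqrt(2) = B**2 + sqrt(2) = sqrt(2) + B**2)
t(h, J) = sqrt(2) + J**2 - 8*J (t(h, J) = -8*J + (sqrt(2) + J**2) = sqrt(2) + J**2 - 8*J)
(-89*(-62))*t(s, -11) = (-89*(-62))*(sqrt(2) + (-11)**2 - 8*(-11)) = 5518*(sqrt(2) + 121 + 88) = 5518*(209 + sqrt(2)) = 1153262 + 5518*sqrt(2)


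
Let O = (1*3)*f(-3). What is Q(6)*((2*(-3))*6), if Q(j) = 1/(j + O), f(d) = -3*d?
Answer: -12/11 ≈ -1.0909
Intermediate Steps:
O = 27 (O = (1*3)*(-3*(-3)) = 3*9 = 27)
Q(j) = 1/(27 + j) (Q(j) = 1/(j + 27) = 1/(27 + j))
Q(6)*((2*(-3))*6) = ((2*(-3))*6)/(27 + 6) = (-6*6)/33 = (1/33)*(-36) = -12/11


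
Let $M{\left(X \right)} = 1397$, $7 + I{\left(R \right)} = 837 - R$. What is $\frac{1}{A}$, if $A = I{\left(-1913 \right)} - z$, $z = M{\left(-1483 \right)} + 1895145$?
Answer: $- \frac{1}{1893799} \approx -5.2804 \cdot 10^{-7}$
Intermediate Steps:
$I{\left(R \right)} = 830 - R$ ($I{\left(R \right)} = -7 - \left(-837 + R\right) = 830 - R$)
$z = 1896542$ ($z = 1397 + 1895145 = 1896542$)
$A = -1893799$ ($A = \left(830 - -1913\right) - 1896542 = \left(830 + 1913\right) - 1896542 = 2743 - 1896542 = -1893799$)
$\frac{1}{A} = \frac{1}{-1893799} = - \frac{1}{1893799}$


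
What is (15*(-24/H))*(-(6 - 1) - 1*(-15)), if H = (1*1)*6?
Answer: -600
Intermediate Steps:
H = 6 (H = 1*6 = 6)
(15*(-24/H))*(-(6 - 1) - 1*(-15)) = (15*(-24/6))*(-(6 - 1) - 1*(-15)) = (15*(-24*⅙))*(-1*5 + 15) = (15*(-4))*(-5 + 15) = -60*10 = -600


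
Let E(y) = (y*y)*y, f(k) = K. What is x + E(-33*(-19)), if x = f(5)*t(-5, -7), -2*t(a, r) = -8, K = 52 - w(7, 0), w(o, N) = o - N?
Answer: 246492063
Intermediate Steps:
K = 45 (K = 52 - (7 - 1*0) = 52 - (7 + 0) = 52 - 1*7 = 52 - 7 = 45)
f(k) = 45
t(a, r) = 4 (t(a, r) = -½*(-8) = 4)
x = 180 (x = 45*4 = 180)
E(y) = y³ (E(y) = y²*y = y³)
x + E(-33*(-19)) = 180 + (-33*(-19))³ = 180 + 627³ = 180 + 246491883 = 246492063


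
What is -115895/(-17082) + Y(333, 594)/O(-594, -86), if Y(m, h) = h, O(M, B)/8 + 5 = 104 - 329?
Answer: 3905771/604440 ≈ 6.4618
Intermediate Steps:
O(M, B) = -1840 (O(M, B) = -40 + 8*(104 - 329) = -40 + 8*(-225) = -40 - 1800 = -1840)
-115895/(-17082) + Y(333, 594)/O(-594, -86) = -115895/(-17082) + 594/(-1840) = -115895*(-1/17082) + 594*(-1/1840) = 8915/1314 - 297/920 = 3905771/604440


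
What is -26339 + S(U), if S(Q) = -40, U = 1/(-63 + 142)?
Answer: -26379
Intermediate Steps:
U = 1/79 ≈ 0.012658
-26339 + S(U) = -26339 - 40 = -26379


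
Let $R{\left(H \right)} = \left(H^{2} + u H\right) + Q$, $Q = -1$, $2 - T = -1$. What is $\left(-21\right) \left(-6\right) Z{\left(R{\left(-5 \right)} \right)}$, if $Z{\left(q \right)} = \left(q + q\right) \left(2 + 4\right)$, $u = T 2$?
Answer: $-9072$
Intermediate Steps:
$T = 3$ ($T = 2 - -1 = 2 + 1 = 3$)
$u = 6$ ($u = 3 \cdot 2 = 6$)
$R{\left(H \right)} = -1 + H^{2} + 6 H$ ($R{\left(H \right)} = \left(H^{2} + 6 H\right) - 1 = -1 + H^{2} + 6 H$)
$Z{\left(q \right)} = 12 q$ ($Z{\left(q \right)} = 2 q 6 = 12 q$)
$\left(-21\right) \left(-6\right) Z{\left(R{\left(-5 \right)} \right)} = \left(-21\right) \left(-6\right) 12 \left(-1 + \left(-5\right)^{2} + 6 \left(-5\right)\right) = 126 \cdot 12 \left(-1 + 25 - 30\right) = 126 \cdot 12 \left(-6\right) = 126 \left(-72\right) = -9072$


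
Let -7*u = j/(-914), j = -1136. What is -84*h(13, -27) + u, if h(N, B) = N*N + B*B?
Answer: -241307536/3199 ≈ -75432.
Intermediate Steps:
h(N, B) = B**2 + N**2 (h(N, B) = N**2 + B**2 = B**2 + N**2)
u = -568/3199 (u = -(-1136)/(7*(-914)) = -(-1136)*(-1)/(7*914) = -1/7*568/457 = -568/3199 ≈ -0.17756)
-84*h(13, -27) + u = -84*((-27)**2 + 13**2) - 568/3199 = -84*(729 + 169) - 568/3199 = -84*898 - 568/3199 = -75432 - 568/3199 = -241307536/3199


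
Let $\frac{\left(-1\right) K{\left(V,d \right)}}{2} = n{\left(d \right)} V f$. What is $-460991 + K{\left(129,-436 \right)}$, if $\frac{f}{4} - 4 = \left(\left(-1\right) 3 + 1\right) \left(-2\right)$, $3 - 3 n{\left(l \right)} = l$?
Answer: $-1669119$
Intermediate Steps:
$n{\left(l \right)} = 1 - \frac{l}{3}$
$f = 32$ ($f = 16 + 4 \left(\left(-1\right) 3 + 1\right) \left(-2\right) = 16 + 4 \left(-3 + 1\right) \left(-2\right) = 16 + 4 \left(\left(-2\right) \left(-2\right)\right) = 16 + 4 \cdot 4 = 16 + 16 = 32$)
$K{\left(V,d \right)} = - 64 V \left(1 - \frac{d}{3}\right)$ ($K{\left(V,d \right)} = - 2 \left(1 - \frac{d}{3}\right) V 32 = - 2 V \left(1 - \frac{d}{3}\right) 32 = - 2 \cdot 32 V \left(1 - \frac{d}{3}\right) = - 64 V \left(1 - \frac{d}{3}\right)$)
$-460991 + K{\left(129,-436 \right)} = -460991 + \frac{64}{3} \cdot 129 \left(-3 - 436\right) = -460991 + \frac{64}{3} \cdot 129 \left(-439\right) = -460991 - 1208128 = -1669119$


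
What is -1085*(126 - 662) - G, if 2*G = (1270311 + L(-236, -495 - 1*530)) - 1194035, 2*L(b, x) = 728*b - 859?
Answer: 2346355/4 ≈ 5.8659e+5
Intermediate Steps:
L(b, x) = -859/2 + 364*b (L(b, x) = (728*b - 859)/2 = (-859 + 728*b)/2 = -859/2 + 364*b)
G = -20115/4 (G = ((1270311 + (-859/2 + 364*(-236))) - 1194035)/2 = ((1270311 + (-859/2 - 85904)) - 1194035)/2 = ((1270311 - 172667/2) - 1194035)/2 = (2367955/2 - 1194035)/2 = (½)*(-20115/2) = -20115/4 ≈ -5028.8)
-1085*(126 - 662) - G = -1085*(126 - 662) - 1*(-20115/4) = -1085*(-536) + 20115/4 = 581560 + 20115/4 = 2346355/4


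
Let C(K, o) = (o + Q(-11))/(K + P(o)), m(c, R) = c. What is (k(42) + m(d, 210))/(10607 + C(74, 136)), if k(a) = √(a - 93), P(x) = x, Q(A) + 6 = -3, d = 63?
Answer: 13230/2227597 + 210*I*√51/2227597 ≈ 0.0059391 + 0.00067324*I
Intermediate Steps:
Q(A) = -9 (Q(A) = -6 - 3 = -9)
k(a) = √(-93 + a)
C(K, o) = (-9 + o)/(K + o) (C(K, o) = (o - 9)/(K + o) = (-9 + o)/(K + o))
(k(42) + m(d, 210))/(10607 + C(74, 136)) = (√(-93 + 42) + 63)/(10607 + (-9 + 136)/(74 + 136)) = (√(-51) + 63)/(10607 + 127/210) = (I*√51 + 63)/(10607 + (1/210)*127) = (63 + I*√51)/(10607 + 127/210) = (63 + I*√51)/(2227597/210) = (63 + I*√51)*(210/2227597) = 13230/2227597 + 210*I*√51/2227597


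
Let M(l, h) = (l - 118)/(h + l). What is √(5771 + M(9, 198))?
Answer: 2*√6868306/69 ≈ 75.964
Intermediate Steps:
M(l, h) = (-118 + l)/(h + l)
√(5771 + M(9, 198)) = √(5771 + (-118 + 9)/(198 + 9)) = √(5771 - 109/207) = √(1194488/207) = 2*√6868306/69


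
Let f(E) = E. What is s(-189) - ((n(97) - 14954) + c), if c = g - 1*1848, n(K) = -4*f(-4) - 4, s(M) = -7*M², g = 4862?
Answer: -238119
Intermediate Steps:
n(K) = 12 (n(K) = -4*(-4) - 4 = 16 - 4 = 12)
c = 3014 (c = 4862 - 1*1848 = 4862 - 1848 = 3014)
s(-189) - ((n(97) - 14954) + c) = -7*(-189)² - ((12 - 14954) + 3014) = -7*35721 - (-14942 + 3014) = -250047 - 1*(-11928) = -250047 + 11928 = -238119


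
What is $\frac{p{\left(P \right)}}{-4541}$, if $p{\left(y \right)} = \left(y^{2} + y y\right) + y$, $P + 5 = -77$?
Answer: $- \frac{13366}{4541} \approx -2.9434$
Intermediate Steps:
$P = -82$ ($P = -5 - 77 = -82$)
$p{\left(y \right)} = y + 2 y^{2}$ ($p{\left(y \right)} = \left(y^{2} + y^{2}\right) + y = 2 y^{2} + y = y + 2 y^{2}$)
$\frac{p{\left(P \right)}}{-4541} = \frac{\left(-82\right) \left(1 + 2 \left(-82\right)\right)}{-4541} = - 82 \left(1 - 164\right) \left(- \frac{1}{4541}\right) = \left(-82\right) \left(-163\right) \left(- \frac{1}{4541}\right) = 13366 \left(- \frac{1}{4541}\right) = - \frac{13366}{4541}$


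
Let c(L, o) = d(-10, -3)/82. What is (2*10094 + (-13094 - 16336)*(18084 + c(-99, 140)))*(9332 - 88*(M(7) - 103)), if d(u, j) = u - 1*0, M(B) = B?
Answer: -387954658262360/41 ≈ -9.4623e+12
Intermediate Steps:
d(u, j) = u (d(u, j) = u + 0 = u)
c(L, o) = -5/41 (c(L, o) = -10/82 = -10*1/82 = -5/41)
(2*10094 + (-13094 - 16336)*(18084 + c(-99, 140)))*(9332 - 88*(M(7) - 103)) = (2*10094 + (-13094 - 16336)*(18084 - 5/41))*(9332 - 88*(7 - 103)) = (20188 - 29430*741439/41)*(9332 - 88*(-96)) = (20188 - 21820549770/41)*(9332 + 8448) = -21819722062/41*17780 = -387954658262360/41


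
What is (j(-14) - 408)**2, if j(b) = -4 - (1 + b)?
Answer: 159201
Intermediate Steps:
j(b) = -5 - b (j(b) = -4 + (-1 - b) = -5 - b)
(j(-14) - 408)**2 = ((-5 - 1*(-14)) - 408)**2 = ((-5 + 14) - 408)**2 = (9 - 408)**2 = (-399)**2 = 159201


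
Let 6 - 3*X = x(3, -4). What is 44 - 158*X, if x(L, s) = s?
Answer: -1448/3 ≈ -482.67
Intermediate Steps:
X = 10/3 (X = 2 - ⅓*(-4) = 2 + 4/3 = 10/3 ≈ 3.3333)
44 - 158*X = 44 - 158*10/3 = 44 - 1580/3 = -1448/3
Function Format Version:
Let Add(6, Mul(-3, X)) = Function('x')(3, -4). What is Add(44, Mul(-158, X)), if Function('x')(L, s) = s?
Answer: Rational(-1448, 3) ≈ -482.67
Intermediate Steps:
X = Rational(10, 3) (X = Add(2, Mul(Rational(-1, 3), -4)) = Add(2, Rational(4, 3)) = Rational(10, 3) ≈ 3.3333)
Add(44, Mul(-158, X)) = Add(44, Mul(-158, Rational(10, 3))) = Add(44, Rational(-1580, 3)) = Rational(-1448, 3)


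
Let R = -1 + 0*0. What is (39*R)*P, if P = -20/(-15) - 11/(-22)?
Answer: -143/2 ≈ -71.500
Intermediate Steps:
R = -1 (R = -1 + 0 = -1)
P = 11/6 (P = -20*(-1/15) - 11*(-1/22) = 4/3 + ½ = 11/6 ≈ 1.8333)
(39*R)*P = (39*(-1))*(11/6) = -39*11/6 = -143/2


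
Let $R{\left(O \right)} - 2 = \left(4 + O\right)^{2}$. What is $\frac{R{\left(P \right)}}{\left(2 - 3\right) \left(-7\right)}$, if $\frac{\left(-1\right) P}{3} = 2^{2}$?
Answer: $\frac{66}{7} \approx 9.4286$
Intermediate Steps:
$P = -12$ ($P = - 3 \cdot 2^{2} = \left(-3\right) 4 = -12$)
$R{\left(O \right)} = 2 + \left(4 + O\right)^{2}$
$\frac{R{\left(P \right)}}{\left(2 - 3\right) \left(-7\right)} = \frac{2 + \left(4 - 12\right)^{2}}{\left(2 - 3\right) \left(-7\right)} = \frac{2 + \left(-8\right)^{2}}{\left(-1\right) \left(-7\right)} = \frac{2 + 64}{7} = 66 \cdot \frac{1}{7} = \frac{66}{7}$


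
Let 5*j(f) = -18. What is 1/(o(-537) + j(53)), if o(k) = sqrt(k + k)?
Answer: -15/4529 - 25*I*sqrt(1074)/27174 ≈ -0.003312 - 0.03015*I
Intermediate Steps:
o(k) = sqrt(2)*sqrt(k) (o(k) = sqrt(2*k) = sqrt(2)*sqrt(k))
j(f) = -18/5 (j(f) = (1/5)*(-18) = -18/5)
1/(o(-537) + j(53)) = 1/(sqrt(2)*sqrt(-537) - 18/5) = 1/(sqrt(2)*(I*sqrt(537)) - 18/5) = 1/(I*sqrt(1074) - 18/5) = 1/(-18/5 + I*sqrt(1074))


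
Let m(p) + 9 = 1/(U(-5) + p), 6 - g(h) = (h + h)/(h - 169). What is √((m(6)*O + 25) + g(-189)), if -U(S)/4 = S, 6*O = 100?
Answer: I*√5819605935/6981 ≈ 10.928*I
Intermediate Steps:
O = 50/3 (O = (⅙)*100 = 50/3 ≈ 16.667)
U(S) = -4*S
g(h) = 6 - 2*h/(-169 + h) (g(h) = 6 - (h + h)/(h - 169) = 6 - 2*h/(-169 + h))
m(p) = -9 + 1/(20 + p) (m(p) = -9 + 1/(-4*(-5) + p) = -9 + 1/(20 + p))
√((m(6)*O + 25) + g(-189)) = √((((-179 - 9*6)/(20 + 6))*(50/3) + 25) + 2*(-507 + 2*(-189))/(-169 - 189)) = √((((-179 - 54)/26)*(50/3) + 25) + 2*(-507 - 378)/(-358)) = √((((1/26)*(-233))*(50/3) + 25) + 2*(-1/358)*(-885)) = √((-233/26*50/3 + 25) + 885/179) = √((-5825/39 + 25) + 885/179) = √(-4850/39 + 885/179) = √(-833635/6981) = I*√5819605935/6981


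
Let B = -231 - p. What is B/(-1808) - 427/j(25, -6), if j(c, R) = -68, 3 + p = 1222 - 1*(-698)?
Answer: 14345/1921 ≈ 7.4675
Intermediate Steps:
p = 1917 (p = -3 + (1222 - 1*(-698)) = -3 + (1222 + 698) = -3 + 1920 = 1917)
B = -2148 (B = -231 - 1*1917 = -231 - 1917 = -2148)
B/(-1808) - 427/j(25, -6) = -2148/(-1808) - 427/(-68) = -2148*(-1/1808) - 427*(-1/68) = 537/452 + 427/68 = 14345/1921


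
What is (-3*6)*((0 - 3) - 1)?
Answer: 72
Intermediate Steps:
(-3*6)*((0 - 3) - 1) = -18*(-3 - 1) = -18*(-4) = 72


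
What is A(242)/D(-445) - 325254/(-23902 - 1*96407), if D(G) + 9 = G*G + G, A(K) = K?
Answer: 1948177964/720289983 ≈ 2.7047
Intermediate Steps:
D(G) = -9 + G + G² (D(G) = -9 + (G*G + G) = -9 + (G² + G) = -9 + (G + G²) = -9 + G + G²)
A(242)/D(-445) - 325254/(-23902 - 1*96407) = 242/(-9 - 445 + (-445)²) - 325254/(-23902 - 1*96407) = 242/(-9 - 445 + 198025) - 325254/(-23902 - 96407) = 242/197571 - 325254/(-120309) = 242*(1/197571) - 325254*(-1/120309) = 22/17961 + 108418/40103 = 1948177964/720289983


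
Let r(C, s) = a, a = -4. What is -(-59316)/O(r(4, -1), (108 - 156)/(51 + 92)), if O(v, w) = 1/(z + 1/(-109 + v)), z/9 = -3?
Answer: -181032432/113 ≈ -1.6021e+6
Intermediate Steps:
z = -27 (z = 9*(-3) = -27)
r(C, s) = -4
O(v, w) = 1/(-27 + 1/(-109 + v))
-(-59316)/O(r(4, -1), (108 - 156)/(51 + 92)) = -(-59316)/((-109 - 4)/(2944 - 27*(-4))) = -(-59316)/(-113/(2944 + 108)) = -(-59316)/(-113/3052) = -(-59316)*(-3052)/113 = -1*181032432/113 = -181032432/113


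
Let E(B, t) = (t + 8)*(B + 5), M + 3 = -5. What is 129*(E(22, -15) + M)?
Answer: -25413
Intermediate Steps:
M = -8 (M = -3 - 5 = -8)
E(B, t) = (5 + B)*(8 + t) (E(B, t) = (8 + t)*(5 + B) = (5 + B)*(8 + t))
129*(E(22, -15) + M) = 129*((40 + 5*(-15) + 8*22 + 22*(-15)) - 8) = 129*((40 - 75 + 176 - 330) - 8) = 129*(-189 - 8) = 129*(-197) = -25413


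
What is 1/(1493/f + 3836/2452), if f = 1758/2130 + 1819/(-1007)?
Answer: -214975422/326837173819 ≈ -0.00065774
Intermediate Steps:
f = -350694/357485 (f = 1758*(1/2130) + 1819*(-1/1007) = 293/355 - 1819/1007 = -350694/357485 ≈ -0.98100)
1/(1493/f + 3836/2452) = 1/(1493/(-350694/357485) + 3836/2452) = 1/(1493*(-357485/350694) + 3836*(1/2452)) = 1/(-533725105/350694 + 959/613) = 1/(-326837173819/214975422) = -214975422/326837173819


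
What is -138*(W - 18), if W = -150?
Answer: 23184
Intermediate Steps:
-138*(W - 18) = -138*(-150 - 18) = -138*(-168) = 23184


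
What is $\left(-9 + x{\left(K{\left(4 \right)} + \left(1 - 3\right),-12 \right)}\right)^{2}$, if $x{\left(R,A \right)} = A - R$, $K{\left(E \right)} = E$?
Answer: $529$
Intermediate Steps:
$\left(-9 + x{\left(K{\left(4 \right)} + \left(1 - 3\right),-12 \right)}\right)^{2} = \left(-9 - \left(17 - 3\right)\right)^{2} = \left(-9 - 14\right)^{2} = \left(-23\right)^{2} = 529$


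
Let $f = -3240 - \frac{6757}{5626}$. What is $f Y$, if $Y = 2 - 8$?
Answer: $\frac{1886379}{97} \approx 19447.0$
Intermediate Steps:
$f = - \frac{628793}{194}$ ($f = -3240 - \frac{233}{194} = - \frac{628793}{194} \approx -3241.2$)
$Y = -6$ ($Y = 2 - 8 = -6$)
$f Y = \left(- \frac{628793}{194}\right) \left(-6\right) = \frac{1886379}{97}$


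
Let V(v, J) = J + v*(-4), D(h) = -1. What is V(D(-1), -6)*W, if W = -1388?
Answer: 2776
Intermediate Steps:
V(v, J) = J - 4*v
V(D(-1), -6)*W = (-6 - 4*(-1))*(-1388) = (-6 + 4)*(-1388) = -2*(-1388) = 2776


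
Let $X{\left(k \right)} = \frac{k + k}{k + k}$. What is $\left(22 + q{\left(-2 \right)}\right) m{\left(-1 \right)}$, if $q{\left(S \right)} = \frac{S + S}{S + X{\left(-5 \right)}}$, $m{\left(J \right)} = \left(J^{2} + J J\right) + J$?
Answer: $26$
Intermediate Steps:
$X{\left(k \right)} = 1$ ($X{\left(k \right)} = \frac{2 k}{2 k} = 2 k \frac{1}{2 k} = 1$)
$m{\left(J \right)} = J + 2 J^{2}$ ($m{\left(J \right)} = \left(J^{2} + J^{2}\right) + J = 2 J^{2} + J = J + 2 J^{2}$)
$q{\left(S \right)} = \frac{2 S}{1 + S}$ ($q{\left(S \right)} = \frac{S + S}{S + 1} = \frac{2 S}{1 + S}$)
$\left(22 + q{\left(-2 \right)}\right) m{\left(-1 \right)} = \left(22 + 2 \left(-2\right) \frac{1}{1 - 2}\right) \left(- (1 + 2 \left(-1\right))\right) = \left(22 + 2 \left(-2\right) \frac{1}{-1}\right) \left(- (1 - 2)\right) = \left(22 + 2 \left(-2\right) \left(-1\right)\right) \left(\left(-1\right) \left(-1\right)\right) = \left(22 + 4\right) 1 = 26 \cdot 1 = 26$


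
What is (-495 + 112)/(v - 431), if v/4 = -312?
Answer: 383/1679 ≈ 0.22811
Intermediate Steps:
v = -1248 (v = 4*(-312) = -1248)
(-495 + 112)/(v - 431) = (-495 + 112)/(-1248 - 431) = -383/(-1679) = -383*(-1/1679) = 383/1679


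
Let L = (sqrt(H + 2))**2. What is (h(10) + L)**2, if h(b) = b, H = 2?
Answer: 196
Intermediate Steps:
L = 4 (L = (sqrt(2 + 2))**2 = (sqrt(4))**2 = 2**2 = 4)
(h(10) + L)**2 = (10 + 4)**2 = 14**2 = 196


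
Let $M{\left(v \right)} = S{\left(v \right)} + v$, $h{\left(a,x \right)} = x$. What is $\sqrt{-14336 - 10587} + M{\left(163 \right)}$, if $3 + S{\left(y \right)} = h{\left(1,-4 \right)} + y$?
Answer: $319 + i \sqrt{24923} \approx 319.0 + 157.87 i$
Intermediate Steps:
$S{\left(y \right)} = -7 + y$ ($S{\left(y \right)} = -3 + \left(-4 + y\right) = -7 + y$)
$M{\left(v \right)} = -7 + 2 v$ ($M{\left(v \right)} = \left(-7 + v\right) + v = -7 + 2 v$)
$\sqrt{-14336 - 10587} + M{\left(163 \right)} = \sqrt{-14336 - 10587} + \left(-7 + 2 \cdot 163\right) = \sqrt{-24923} + \left(-7 + 326\right) = i \sqrt{24923} + 319 = 319 + i \sqrt{24923}$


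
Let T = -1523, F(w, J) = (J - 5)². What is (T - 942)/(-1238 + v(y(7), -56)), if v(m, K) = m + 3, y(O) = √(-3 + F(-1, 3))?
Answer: 2465/1234 ≈ 1.9976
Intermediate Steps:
F(w, J) = (-5 + J)²
y(O) = 1 (y(O) = √(-3 + (-5 + 3)²) = √(-3 + (-2)²) = √(-3 + 4) = √1 = 1)
v(m, K) = 3 + m
(T - 942)/(-1238 + v(y(7), -56)) = (-1523 - 942)/(-1238 + (3 + 1)) = -2465/(-1238 + 4) = -2465/(-1234) = -2465*(-1/1234) = 2465/1234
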